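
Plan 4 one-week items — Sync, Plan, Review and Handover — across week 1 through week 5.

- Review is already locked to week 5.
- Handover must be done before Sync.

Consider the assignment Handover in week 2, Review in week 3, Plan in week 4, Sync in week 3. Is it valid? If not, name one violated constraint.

Invalid. Review is already locked to week 5.

Review is already locked to week 5 — violated.
Handover must be done before Sync — holds.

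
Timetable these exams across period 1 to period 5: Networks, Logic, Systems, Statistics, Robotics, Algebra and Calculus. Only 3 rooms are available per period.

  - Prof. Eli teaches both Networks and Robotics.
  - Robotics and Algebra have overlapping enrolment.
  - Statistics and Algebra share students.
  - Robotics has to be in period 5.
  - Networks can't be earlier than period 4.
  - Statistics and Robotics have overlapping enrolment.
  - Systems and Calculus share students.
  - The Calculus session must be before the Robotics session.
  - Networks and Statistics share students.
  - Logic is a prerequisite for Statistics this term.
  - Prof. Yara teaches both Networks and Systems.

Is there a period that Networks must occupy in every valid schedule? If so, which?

period 4

Networks's window is period 4–period 5.
Robotics is fixed at period 5, and Networks can't share a period with Robotics.
So Networks must be period 4.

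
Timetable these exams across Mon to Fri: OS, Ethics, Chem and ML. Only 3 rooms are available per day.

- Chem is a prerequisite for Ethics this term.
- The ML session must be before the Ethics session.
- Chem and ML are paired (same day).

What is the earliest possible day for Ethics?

Tue

Precedence pushes Ethics to at least Tue.
Ethics at Tue is achievable: OS in Mon, Chem in Mon, Ethics in Tue, ML in Mon.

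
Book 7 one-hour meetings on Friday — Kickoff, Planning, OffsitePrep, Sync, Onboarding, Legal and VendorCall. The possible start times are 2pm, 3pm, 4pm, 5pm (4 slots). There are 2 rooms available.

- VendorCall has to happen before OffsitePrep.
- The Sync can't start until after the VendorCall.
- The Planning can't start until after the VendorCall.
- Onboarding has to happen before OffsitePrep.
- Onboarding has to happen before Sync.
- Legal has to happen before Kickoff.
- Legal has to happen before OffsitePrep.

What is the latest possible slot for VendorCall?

Downstream work caps VendorCall at 4pm.
VendorCall at 3pm is achievable: Onboarding=2pm, Sync=4pm, VendorCall=3pm, Legal=2pm, Planning=5pm, OffsitePrep=4pm, Kickoff=3pm.
Nothing later works — the capacity limit rule out every slot after 3pm.

3pm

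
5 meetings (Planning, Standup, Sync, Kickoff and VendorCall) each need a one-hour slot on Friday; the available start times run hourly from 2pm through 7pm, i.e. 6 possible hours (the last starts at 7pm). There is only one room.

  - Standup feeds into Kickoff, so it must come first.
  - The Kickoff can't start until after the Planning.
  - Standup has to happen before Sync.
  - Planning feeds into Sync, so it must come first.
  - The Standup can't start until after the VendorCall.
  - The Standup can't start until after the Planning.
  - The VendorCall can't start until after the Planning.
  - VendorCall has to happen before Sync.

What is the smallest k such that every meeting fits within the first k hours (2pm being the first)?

5 hours

The precedence chain requires at least 4 distinct hours.
With at most 1 per hour and 5 meetings, at least 5 hours are needed.
5 works (last occupied hour: 6pm): for example Planning in 2pm, Kickoff in 6pm, Standup in 4pm, Sync in 5pm, VendorCall in 3pm.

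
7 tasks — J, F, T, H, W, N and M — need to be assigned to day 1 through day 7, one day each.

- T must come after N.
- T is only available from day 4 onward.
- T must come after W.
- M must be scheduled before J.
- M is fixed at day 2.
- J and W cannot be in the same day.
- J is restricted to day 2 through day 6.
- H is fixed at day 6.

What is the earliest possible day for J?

J is available from day 2; precedence pushes J to at least day 3; J's own window allows nothing later than day 6.
J at day 3 is achievable: H -> day 6; J -> day 3; M -> day 2; F -> day 1; N -> day 1; T -> day 4; W -> day 1.

day 3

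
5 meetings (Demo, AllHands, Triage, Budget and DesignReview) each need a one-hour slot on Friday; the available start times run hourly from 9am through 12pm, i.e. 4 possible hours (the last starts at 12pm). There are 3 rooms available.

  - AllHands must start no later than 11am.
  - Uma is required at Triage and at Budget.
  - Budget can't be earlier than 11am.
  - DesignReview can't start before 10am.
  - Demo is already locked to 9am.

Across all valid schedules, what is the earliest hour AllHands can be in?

9am

AllHands's own window allows nothing later than 11am.
AllHands at 9am is achievable: Demo in 9am; AllHands in 9am; DesignReview in 10am; Budget in 11am; Triage in 9am.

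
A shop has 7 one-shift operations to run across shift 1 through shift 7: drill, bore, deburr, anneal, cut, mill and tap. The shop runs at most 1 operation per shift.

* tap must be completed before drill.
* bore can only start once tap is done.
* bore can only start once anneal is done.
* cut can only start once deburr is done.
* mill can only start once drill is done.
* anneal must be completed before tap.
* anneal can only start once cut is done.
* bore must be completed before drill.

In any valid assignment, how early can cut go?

Precedence pushes cut to at least shift 2; downstream work caps cut at shift 2.
cut at shift 2 is achievable: drill -> shift 6, tap -> shift 4, anneal -> shift 3, mill -> shift 7, cut -> shift 2, deburr -> shift 1, bore -> shift 5.

shift 2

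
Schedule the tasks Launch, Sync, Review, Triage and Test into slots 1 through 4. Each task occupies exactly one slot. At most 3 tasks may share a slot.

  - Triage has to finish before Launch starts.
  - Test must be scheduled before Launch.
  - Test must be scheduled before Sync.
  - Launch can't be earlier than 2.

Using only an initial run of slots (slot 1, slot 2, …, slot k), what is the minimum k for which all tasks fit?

The precedence chain requires at least 2 distinct slots.
With at most 3 per slot and 5 tasks, at least 2 slots are needed.
2 works (last occupied slot: 2): for example Test -> 1, Launch -> 2, Triage -> 1, Review -> 1, Sync -> 2.

2 slots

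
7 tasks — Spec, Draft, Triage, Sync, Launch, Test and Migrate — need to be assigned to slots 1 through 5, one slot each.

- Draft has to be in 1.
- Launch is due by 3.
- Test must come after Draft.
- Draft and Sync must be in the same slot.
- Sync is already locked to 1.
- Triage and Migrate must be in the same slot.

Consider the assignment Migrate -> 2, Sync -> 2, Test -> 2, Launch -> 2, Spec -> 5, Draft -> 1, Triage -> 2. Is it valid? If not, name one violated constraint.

No. Sync is already locked to 1 is not satisfied.

Sync is already locked to 1 — violated.
Triage and Migrate must be in the same slot — holds.
Draft and Sync must be in the same slot — violated.
Draft has to be in 1 — holds.
Launch is due by 3 — holds.
Test must come after Draft — holds.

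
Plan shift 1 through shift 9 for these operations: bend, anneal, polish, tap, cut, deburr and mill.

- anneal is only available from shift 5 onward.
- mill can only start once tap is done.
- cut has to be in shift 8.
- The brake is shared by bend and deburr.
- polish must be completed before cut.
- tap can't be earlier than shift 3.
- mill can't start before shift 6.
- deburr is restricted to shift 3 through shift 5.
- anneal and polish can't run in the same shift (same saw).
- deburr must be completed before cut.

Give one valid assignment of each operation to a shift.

mill -> shift 6, deburr -> shift 3, cut -> shift 8, tap -> shift 3, anneal -> shift 5, bend -> shift 1, polish -> shift 1

Checking: deburr(shift 3) before cut(shift 8); polish(shift 1) before cut(shift 8); tap(shift 3) before mill(shift 6); anneal(shift 5) != polish(shift 1); bend(shift 1) != deburr(shift 3); deburr=shift 3 in [shift 3,shift 5]; anneal=shift 5 in [shift 5,shift 9]; tap=shift 3 in [shift 3,shift 9]; cut=shift 8 in [shift 8,shift 8]; mill=shift 6 in [shift 6,shift 9].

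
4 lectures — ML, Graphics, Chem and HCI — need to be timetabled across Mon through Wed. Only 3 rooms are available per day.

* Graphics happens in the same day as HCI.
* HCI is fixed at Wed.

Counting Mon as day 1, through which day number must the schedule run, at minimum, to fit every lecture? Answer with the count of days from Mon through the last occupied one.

3

With at most 3 per day and 4 lectures, at least 2 days are needed.
HCI can't be placed before Wed — that is day 3 counting from Mon — so the schedule must run through at least 3 days.
3 works (last occupied day: Wed): for example HCI=Wed; Chem=Mon; ML=Mon; Graphics=Wed.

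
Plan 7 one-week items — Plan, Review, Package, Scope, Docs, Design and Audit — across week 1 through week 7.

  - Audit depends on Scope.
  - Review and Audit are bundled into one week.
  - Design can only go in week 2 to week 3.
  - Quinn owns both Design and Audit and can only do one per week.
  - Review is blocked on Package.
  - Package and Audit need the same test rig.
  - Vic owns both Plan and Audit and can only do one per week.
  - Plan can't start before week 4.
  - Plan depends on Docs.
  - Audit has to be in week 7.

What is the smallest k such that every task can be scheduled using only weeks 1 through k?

7

The precedence chain requires at least 2 distinct weeks.
Audit can't be placed before week 7, so the schedule must run through at least week 7.
7 works (last occupied week: week 7): for example Design -> week 2; Audit -> week 7; Docs -> week 1; Package -> week 1; Plan -> week 4; Review -> week 7; Scope -> week 1.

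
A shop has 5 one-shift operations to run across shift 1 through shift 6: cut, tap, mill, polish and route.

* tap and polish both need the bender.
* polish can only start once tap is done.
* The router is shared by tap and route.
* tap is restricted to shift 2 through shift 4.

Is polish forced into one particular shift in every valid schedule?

polish can be shift 3 (e.g. mill=shift 1; route=shift 1; tap=shift 2; cut=shift 1; polish=shift 3) or shift 4 (e.g. cut -> shift 1, polish -> shift 4, tap -> shift 2, mill -> shift 1, route -> shift 1).

No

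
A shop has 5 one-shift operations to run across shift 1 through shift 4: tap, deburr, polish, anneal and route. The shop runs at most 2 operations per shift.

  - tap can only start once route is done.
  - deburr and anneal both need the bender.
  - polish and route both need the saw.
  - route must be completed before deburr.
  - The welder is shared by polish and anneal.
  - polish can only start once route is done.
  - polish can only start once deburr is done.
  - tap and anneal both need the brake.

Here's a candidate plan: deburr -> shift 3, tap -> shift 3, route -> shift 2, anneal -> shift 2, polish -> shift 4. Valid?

route must be completed before deburr — holds.
polish and route both need the saw — holds.
tap and anneal both need the brake — holds.
The shop runs at most 2 operations per shift — holds.
deburr and anneal both need the bender — holds.
The welder is shared by polish and anneal — holds.
polish can only start once deburr is done — holds.
tap can only start once route is done — holds.
polish can only start once route is done — holds.

Yes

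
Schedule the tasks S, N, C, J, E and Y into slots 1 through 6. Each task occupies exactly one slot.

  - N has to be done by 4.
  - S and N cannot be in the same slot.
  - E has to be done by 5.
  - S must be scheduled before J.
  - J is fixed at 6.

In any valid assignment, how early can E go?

E's own window allows nothing later than 5.
E at 1 is achievable: S=2, Y=1, E=1, N=1, C=1, J=6.

1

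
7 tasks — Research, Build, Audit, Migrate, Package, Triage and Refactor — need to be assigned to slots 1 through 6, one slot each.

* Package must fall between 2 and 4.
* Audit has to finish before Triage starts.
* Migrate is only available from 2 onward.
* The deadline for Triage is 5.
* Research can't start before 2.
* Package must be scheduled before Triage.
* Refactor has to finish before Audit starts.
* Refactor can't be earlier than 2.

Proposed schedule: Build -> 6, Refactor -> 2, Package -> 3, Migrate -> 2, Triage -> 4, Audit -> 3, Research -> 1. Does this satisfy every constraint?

Refactor can't be earlier than 2 — holds.
Audit has to finish before Triage starts — holds.
Package must be scheduled before Triage — holds.
Refactor has to finish before Audit starts — holds.
Migrate is only available from 2 onward — holds.
Research can't start before 2 — violated.
Package must fall between 2 and 4 — holds.
The deadline for Triage is 5 — holds.

Invalid. Research can't start before 2.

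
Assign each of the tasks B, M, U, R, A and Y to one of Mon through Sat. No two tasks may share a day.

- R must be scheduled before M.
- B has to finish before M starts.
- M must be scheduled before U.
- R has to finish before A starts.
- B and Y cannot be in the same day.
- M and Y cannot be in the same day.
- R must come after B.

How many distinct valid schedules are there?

Splitting on B: it can be Mon (15), Tue (3). Listing each branch's schedules as (M, U, R, A, Y):
B=Mon: (Wed,Thu,Tue,Fri,Sat) (Wed,Thu,Tue,Sat,Fri) (Wed,Fri,Tue,Thu,Sat) (Wed,Fri,Tue,Sat,Thu) (Wed,Sat,Tue,Thu,Fri) (Wed,Sat,Tue,Fri,Thu) (Thu,Fri,Tue,Wed,Sat) (Thu,Fri,Tue,Sat,Wed) (Thu,Fri,Wed,Sat,Tue) (Thu,Sat,Tue,Wed,Fri) (Thu,Sat,Tue,Fri,Wed) (Thu,Sat,Wed,Fri,Tue) (Fri,Sat,Tue,Wed,Thu) (Fri,Sat,Tue,Thu,Wed) (Fri,Sat,Wed,Thu,Tue) — 15.
B=Tue: (Thu,Fri,Wed,Sat,Mon) (Thu,Sat,Wed,Fri,Mon) (Fri,Sat,Wed,Thu,Mon) — 3.
Summing: 15 + 3 = 18.

18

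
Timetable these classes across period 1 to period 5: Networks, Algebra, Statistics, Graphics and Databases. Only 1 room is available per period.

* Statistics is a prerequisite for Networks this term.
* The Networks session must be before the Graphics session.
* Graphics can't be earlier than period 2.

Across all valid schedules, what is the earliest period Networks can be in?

period 2

Precedence pushes Networks to at least period 2; downstream work caps Networks at period 4.
Networks at period 2 is achievable: Databases in period 5; Graphics in period 3; Statistics in period 1; Networks in period 2; Algebra in period 4.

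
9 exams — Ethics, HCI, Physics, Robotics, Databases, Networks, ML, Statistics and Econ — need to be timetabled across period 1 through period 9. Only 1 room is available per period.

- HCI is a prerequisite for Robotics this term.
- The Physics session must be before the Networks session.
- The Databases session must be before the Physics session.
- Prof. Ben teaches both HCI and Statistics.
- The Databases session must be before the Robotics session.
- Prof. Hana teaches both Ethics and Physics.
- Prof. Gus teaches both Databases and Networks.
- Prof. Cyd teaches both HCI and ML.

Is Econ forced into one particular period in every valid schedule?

No

Econ can be period 1 (e.g. Statistics in period 9, ML in period 8, Networks in period 6, Physics in period 3, Ethics in period 7, Robotics in period 5, Databases in period 2, HCI in period 4, Econ in period 1) or period 2 (e.g. ML in period 8, Econ in period 2, Databases in period 1, HCI in period 4, Robotics in period 5, Statistics in period 9, Ethics in period 7, Networks in period 6, Physics in period 3).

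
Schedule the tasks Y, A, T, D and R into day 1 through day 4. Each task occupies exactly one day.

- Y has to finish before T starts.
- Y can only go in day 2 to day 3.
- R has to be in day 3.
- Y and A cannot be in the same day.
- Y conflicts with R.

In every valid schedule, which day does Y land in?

day 2

Y's window is day 2–day 3.
R is fixed at day 3, and Y can't share a day with R.
So Y must be day 2.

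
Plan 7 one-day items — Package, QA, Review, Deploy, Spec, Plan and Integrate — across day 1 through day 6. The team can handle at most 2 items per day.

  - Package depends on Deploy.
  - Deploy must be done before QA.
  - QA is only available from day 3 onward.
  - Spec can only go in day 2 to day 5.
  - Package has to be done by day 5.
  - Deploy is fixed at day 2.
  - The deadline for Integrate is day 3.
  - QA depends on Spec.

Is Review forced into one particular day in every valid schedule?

Review can be day 1 (e.g. Integrate=day 1, Package=day 3, Spec=day 2, QA=day 3, Review=day 1, Deploy=day 2, Plan=day 4) or day 2 (e.g. Plan=day 1, Review=day 2, Package=day 3, Deploy=day 2, QA=day 4, Integrate=day 1, Spec=day 3).

No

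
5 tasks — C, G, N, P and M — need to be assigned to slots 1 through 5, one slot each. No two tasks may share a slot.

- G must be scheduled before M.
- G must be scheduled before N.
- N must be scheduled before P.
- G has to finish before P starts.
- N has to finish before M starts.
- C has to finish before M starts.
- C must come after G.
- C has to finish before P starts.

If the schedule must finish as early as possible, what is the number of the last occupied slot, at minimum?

The precedence chain requires at least 3 distinct slots.
With at most 1 per slot and 5 tasks, at least 5 slots are needed.
5 works (last occupied slot: 5): for example C -> 2; M -> 5; P -> 4; N -> 3; G -> 1.

5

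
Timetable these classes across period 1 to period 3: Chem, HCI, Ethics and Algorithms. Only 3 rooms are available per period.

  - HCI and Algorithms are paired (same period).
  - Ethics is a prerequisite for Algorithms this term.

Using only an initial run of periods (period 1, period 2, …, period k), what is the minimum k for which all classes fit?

2

The precedence chain requires at least 2 distinct periods.
With at most 3 per period and 4 classes, at least 2 periods are needed.
2 works (last occupied period: period 2): for example Chem -> period 1; Ethics -> period 1; Algorithms -> period 2; HCI -> period 2.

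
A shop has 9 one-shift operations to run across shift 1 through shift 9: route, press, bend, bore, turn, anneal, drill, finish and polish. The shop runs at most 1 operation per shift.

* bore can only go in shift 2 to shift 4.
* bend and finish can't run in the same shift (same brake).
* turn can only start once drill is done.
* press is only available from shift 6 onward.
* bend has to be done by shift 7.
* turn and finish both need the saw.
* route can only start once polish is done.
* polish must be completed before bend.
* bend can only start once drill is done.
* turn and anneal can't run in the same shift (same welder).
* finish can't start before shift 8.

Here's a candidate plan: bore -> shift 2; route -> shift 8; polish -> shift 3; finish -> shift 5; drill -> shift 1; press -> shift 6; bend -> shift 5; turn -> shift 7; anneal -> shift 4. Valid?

Invalid. bend and finish can't run in the same shift (same brake).

bend can only start once drill is done — holds.
turn and anneal can't run in the same shift (same welder) — holds.
turn can only start once drill is done — holds.
bore can only go in shift 2 to shift 4 — holds.
finish can't start before shift 8 — violated.
bend has to be done by shift 7 — holds.
polish must be completed before bend — holds.
route can only start once polish is done — holds.
press is only available from shift 6 onward — holds.
The shop runs at most 1 operation per shift — violated.
bend and finish can't run in the same shift (same brake) — violated.
turn and finish both need the saw — holds.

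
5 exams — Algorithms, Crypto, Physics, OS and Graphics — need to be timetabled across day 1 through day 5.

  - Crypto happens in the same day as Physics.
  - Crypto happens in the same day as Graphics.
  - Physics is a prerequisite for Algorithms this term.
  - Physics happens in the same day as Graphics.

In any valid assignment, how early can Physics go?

day 1

Downstream work caps Physics at day 4.
Physics at day 1 is achievable: OS=day 1, Algorithms=day 2, Crypto=day 1, Physics=day 1, Graphics=day 1.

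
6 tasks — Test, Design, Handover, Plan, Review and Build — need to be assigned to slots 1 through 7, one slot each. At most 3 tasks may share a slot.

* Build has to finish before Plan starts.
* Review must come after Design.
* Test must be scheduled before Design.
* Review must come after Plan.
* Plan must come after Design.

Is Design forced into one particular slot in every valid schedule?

Design can be 2 (e.g. Test in 1, Handover in 1, Plan in 3, Design in 2, Review in 4, Build in 1) or 3 (e.g. Test -> 1, Handover -> 1, Plan -> 4, Design -> 3, Review -> 5, Build -> 1).

No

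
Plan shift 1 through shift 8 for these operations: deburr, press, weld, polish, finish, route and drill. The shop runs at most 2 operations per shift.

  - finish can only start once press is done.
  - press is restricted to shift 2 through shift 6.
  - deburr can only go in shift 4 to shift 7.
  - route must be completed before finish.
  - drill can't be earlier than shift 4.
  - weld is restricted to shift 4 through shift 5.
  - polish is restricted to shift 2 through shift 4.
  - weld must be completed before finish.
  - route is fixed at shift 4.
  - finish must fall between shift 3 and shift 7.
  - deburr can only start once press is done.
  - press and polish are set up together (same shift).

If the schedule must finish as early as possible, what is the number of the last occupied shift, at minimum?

The precedence chain requires at least 2 distinct shifts.
With at most 2 per shift and 7 operations, at least 4 shifts are needed.
Propagating the time windows through the other constraints, finish can't land before shift 5, so the schedule must run through at least shift 5.
Could 5 shifts be enough, i.e. nothing placed later than shift 5? No: deburr's window within 5 shifts is {shift 4, shift 5}; weld's window within 5 shifts is {shift 4, shift 5}; finish's window within 5 shifts is {shift 3, shift 4, shift 5}; route's window within 5 shifts is {shift 4}; drill's window within 5 shifts is {shift 4, shift 5}; finish must come after route (at shift 4 or later) → {shift 5}; weld must come before finish (at shift 5 or earlier) → {shift 4}; deburr can't use shift 4, already full with weld and route (limit 2) → {shift 5}; drill can't use shift 4, already full with weld and route (limit 2) → {shift 5}; that puts deburr, finish and drill all in shift 5 — more than 2 per shift.
So 5 shifts is not enough.
6 works (last occupied shift: shift 6): for example polish=shift 2; weld=shift 4; drill=shift 5; route=shift 4; finish=shift 6; press=shift 2; deburr=shift 5.

shift 6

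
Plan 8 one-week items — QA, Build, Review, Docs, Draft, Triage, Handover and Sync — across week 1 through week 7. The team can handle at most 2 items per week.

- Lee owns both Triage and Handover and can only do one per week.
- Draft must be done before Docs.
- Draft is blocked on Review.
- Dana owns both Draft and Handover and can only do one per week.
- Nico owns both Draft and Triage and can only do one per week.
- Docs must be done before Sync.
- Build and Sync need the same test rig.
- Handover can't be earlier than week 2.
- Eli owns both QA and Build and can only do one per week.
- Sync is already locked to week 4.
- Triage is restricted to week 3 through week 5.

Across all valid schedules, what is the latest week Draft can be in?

Precedence pushes Draft to at least week 2; downstream work caps Draft at week 2.
Draft at week 2 is achievable: QA=week 1; Build=week 2; Triage=week 3; Docs=week 3; Handover=week 4; Review=week 1; Draft=week 2; Sync=week 4.

week 2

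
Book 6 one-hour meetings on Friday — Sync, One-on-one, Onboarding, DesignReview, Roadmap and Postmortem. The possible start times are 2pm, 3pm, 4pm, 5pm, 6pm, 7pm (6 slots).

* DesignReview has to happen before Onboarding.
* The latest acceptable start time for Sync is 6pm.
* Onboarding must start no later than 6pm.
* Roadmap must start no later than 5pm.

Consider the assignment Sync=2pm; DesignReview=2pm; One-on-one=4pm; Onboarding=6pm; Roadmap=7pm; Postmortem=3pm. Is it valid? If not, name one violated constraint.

No. Roadmap must start no later than 5pm is not satisfied.

DesignReview has to happen before Onboarding — holds.
Roadmap must start no later than 5pm — violated.
The latest acceptable start time for Sync is 6pm — holds.
Onboarding must start no later than 6pm — holds.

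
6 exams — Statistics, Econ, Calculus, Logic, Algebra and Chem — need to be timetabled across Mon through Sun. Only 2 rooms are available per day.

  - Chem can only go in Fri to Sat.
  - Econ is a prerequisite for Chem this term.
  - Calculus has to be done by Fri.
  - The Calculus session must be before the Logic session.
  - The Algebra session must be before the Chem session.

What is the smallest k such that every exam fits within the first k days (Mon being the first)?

The precedence chain requires at least 2 distinct days.
With at most 2 per day and 6 exams, at least 3 days are needed.
Chem can't be placed before Fri — that is day 5 counting from Mon — so the schedule must run through at least 5 days.
5 works (last occupied day: Fri): for example Chem -> Fri, Econ -> Mon, Statistics -> Wed, Calculus -> Mon, Algebra -> Tue, Logic -> Tue.

5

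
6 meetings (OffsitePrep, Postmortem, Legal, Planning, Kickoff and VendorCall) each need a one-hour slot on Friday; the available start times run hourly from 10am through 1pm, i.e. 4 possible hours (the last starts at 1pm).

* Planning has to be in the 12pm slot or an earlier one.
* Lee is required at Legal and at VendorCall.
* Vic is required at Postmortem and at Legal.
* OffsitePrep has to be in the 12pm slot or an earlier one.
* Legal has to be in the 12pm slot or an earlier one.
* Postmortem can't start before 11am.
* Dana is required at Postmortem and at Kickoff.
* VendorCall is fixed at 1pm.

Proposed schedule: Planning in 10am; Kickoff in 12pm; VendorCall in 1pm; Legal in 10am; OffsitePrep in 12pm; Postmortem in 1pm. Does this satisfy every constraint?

Yes

Lee is required at Legal and at VendorCall — holds.
VendorCall is fixed at 1pm — holds.
Planning has to be in the 12pm slot or an earlier one — holds.
Postmortem can't start before 11am — holds.
Dana is required at Postmortem and at Kickoff — holds.
OffsitePrep has to be in the 12pm slot or an earlier one — holds.
Legal has to be in the 12pm slot or an earlier one — holds.
Vic is required at Postmortem and at Legal — holds.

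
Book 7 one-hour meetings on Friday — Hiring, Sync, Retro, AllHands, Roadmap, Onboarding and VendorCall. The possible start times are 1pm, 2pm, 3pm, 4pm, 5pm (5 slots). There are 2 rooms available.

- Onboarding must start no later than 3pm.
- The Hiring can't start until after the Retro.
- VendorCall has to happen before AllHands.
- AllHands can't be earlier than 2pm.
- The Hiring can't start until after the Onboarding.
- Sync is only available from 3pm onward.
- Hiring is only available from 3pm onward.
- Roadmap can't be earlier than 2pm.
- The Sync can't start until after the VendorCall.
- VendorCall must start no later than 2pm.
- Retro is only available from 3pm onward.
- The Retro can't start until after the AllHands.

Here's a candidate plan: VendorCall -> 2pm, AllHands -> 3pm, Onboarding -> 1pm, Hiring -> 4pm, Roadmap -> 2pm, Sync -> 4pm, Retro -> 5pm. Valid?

Invalid. The Hiring can't start until after the Retro.

VendorCall must start no later than 2pm — holds.
Hiring is only available from 3pm onward — holds.
Roadmap can't be earlier than 2pm — holds.
Retro is only available from 3pm onward — holds.
The Retro can't start until after the AllHands — holds.
Sync is only available from 3pm onward — holds.
The Hiring can't start until after the Onboarding — holds.
AllHands can't be earlier than 2pm — holds.
VendorCall has to happen before AllHands — holds.
The Sync can't start until after the VendorCall — holds.
Onboarding must start no later than 3pm — holds.
The Hiring can't start until after the Retro — violated.
There are 2 rooms available — holds.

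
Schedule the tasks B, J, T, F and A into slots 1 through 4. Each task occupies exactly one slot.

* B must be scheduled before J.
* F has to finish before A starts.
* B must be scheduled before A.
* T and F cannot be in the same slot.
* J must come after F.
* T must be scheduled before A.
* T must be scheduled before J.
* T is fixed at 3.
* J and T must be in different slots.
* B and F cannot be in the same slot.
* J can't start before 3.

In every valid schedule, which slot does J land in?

4

J's window is 3–4.
T is fixed at 3, and J can't share a slot with T.
So J must be 4.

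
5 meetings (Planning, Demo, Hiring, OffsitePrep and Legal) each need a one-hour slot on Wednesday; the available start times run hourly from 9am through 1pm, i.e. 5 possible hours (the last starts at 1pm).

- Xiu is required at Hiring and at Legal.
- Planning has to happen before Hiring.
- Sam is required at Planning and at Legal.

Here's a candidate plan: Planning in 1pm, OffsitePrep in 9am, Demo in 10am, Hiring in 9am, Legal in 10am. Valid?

Xiu is required at Hiring and at Legal — holds.
Planning has to happen before Hiring — violated.
Sam is required at Planning and at Legal — holds.

No. Planning has to happen before Hiring is not satisfied.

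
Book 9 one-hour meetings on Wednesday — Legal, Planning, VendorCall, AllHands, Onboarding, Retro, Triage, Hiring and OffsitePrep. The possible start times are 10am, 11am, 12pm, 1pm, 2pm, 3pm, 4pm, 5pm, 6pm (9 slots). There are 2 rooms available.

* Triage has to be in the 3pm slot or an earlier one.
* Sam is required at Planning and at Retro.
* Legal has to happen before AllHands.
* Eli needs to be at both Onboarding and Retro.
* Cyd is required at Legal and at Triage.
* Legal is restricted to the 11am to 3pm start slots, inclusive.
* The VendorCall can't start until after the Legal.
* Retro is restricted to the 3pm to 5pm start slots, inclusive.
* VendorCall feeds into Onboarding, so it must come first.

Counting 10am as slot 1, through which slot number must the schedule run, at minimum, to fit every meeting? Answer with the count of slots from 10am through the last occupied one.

The precedence chain requires at least 3 distinct slots.
With at most 2 per slot and 9 meetings, at least 5 slots are needed.
Retro can't be placed before 3pm — that is slot 6 counting from 10am — so the schedule must run through at least 6 slots.
6 works (last occupied slot: 3pm): for example Retro -> 3pm; VendorCall -> 12pm; AllHands -> 12pm; Hiring -> 11am; Triage -> 10am; OffsitePrep -> 1pm; Planning -> 10am; Legal -> 11am; Onboarding -> 1pm.

6 slots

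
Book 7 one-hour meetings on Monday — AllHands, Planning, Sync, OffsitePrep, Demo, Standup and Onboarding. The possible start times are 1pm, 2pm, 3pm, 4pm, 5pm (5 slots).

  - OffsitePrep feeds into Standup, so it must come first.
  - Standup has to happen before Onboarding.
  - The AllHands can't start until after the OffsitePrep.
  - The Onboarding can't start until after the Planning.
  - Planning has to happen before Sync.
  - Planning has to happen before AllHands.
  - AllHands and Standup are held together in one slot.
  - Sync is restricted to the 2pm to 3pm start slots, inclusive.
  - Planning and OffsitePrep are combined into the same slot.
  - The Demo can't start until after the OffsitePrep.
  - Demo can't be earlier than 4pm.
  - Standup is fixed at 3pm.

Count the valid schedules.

Splitting on Planning: it can be 1pm (8), 2pm (4). Listing each branch's schedules as (AllHands, Sync, OffsitePrep, Demo, Standup, Onboarding):
Planning=1pm: (3pm,2pm,1pm,4pm,3pm,4pm) (3pm,2pm,1pm,4pm,3pm,5pm) (3pm,2pm,1pm,5pm,3pm,4pm) (3pm,2pm,1pm,5pm,3pm,5pm) (3pm,3pm,1pm,4pm,3pm,4pm) (3pm,3pm,1pm,4pm,3pm,5pm) (3pm,3pm,1pm,5pm,3pm,4pm) (3pm,3pm,1pm,5pm,3pm,5pm) — 8.
Planning=2pm: (3pm,3pm,2pm,4pm,3pm,4pm) (3pm,3pm,2pm,4pm,3pm,5pm) (3pm,3pm,2pm,5pm,3pm,4pm) (3pm,3pm,2pm,5pm,3pm,5pm) — 4.
Summing: 8 + 4 = 12.

12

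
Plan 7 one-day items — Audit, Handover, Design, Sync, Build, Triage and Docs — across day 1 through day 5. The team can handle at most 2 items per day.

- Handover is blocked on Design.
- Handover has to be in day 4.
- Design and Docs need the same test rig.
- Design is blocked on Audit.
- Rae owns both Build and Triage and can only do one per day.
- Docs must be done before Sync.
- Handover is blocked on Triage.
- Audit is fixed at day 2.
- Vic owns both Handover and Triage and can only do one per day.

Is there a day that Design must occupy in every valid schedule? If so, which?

Audit is fixed at day 2 and must come before Design, so Design is at least day 3.
Handover is fixed at day 4 and must come after Design, so Design is at most day 3.
So Design must be day 3.

day 3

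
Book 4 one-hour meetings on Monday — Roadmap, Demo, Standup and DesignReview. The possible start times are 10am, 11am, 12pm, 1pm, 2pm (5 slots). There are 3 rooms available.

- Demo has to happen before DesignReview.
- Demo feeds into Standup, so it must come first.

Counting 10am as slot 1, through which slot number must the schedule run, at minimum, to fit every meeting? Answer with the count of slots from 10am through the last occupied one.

The precedence chain requires at least 2 distinct slots.
With at most 3 per slot and 4 meetings, at least 2 slots are needed.
2 works (last occupied slot: 11am): for example Demo=10am, Standup=11am, DesignReview=11am, Roadmap=10am.

2 slots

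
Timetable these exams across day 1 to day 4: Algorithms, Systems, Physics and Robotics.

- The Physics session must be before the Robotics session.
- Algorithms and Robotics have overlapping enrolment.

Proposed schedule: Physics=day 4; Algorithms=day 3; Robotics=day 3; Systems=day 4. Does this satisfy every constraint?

No — it violates: The Physics session must be before the Robotics session

Algorithms and Robotics have overlapping enrolment — violated.
The Physics session must be before the Robotics session — violated.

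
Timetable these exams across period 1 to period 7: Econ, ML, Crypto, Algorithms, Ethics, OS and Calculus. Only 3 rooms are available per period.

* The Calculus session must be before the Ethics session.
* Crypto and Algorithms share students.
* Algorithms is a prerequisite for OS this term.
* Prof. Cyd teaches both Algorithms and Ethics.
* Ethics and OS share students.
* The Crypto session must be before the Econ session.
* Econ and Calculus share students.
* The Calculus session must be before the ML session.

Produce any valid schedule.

Crypto in period 1; ML in period 2; Ethics in period 3; OS in period 4; Algorithms in period 2; Calculus in period 1; Econ in period 2

Checking: Calculus(period 1) before ML(period 2); Calculus(period 1) before Ethics(period 3); Crypto(period 1) before Econ(period 2); Algorithms(period 2) before OS(period 4); Ethics(period 3) != OS(period 4); Econ(period 2) != Calculus(period 1); Crypto(period 1) != Algorithms(period 2); Algorithms(period 2) != Ethics(period 3); max 3 per period (cap 3).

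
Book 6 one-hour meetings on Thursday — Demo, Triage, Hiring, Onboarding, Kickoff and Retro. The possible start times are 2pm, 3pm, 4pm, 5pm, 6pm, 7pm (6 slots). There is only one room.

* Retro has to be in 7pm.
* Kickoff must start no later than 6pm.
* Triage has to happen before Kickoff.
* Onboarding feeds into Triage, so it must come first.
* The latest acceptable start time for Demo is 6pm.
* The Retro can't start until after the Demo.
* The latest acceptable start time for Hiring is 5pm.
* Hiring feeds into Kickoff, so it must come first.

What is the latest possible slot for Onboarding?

Downstream work caps Onboarding at 4pm.
Onboarding at 4pm is achievable: Triage -> 5pm, Hiring -> 2pm, Retro -> 7pm, Demo -> 3pm, Onboarding -> 4pm, Kickoff -> 6pm.

4pm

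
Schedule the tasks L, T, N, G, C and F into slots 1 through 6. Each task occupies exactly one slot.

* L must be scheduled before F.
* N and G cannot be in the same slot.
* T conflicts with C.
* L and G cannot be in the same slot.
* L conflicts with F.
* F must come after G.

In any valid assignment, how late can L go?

5

Downstream work caps L at 5.
L at 5 is achievable: T in 1, F in 6, C in 2, G in 1, N in 2, L in 5.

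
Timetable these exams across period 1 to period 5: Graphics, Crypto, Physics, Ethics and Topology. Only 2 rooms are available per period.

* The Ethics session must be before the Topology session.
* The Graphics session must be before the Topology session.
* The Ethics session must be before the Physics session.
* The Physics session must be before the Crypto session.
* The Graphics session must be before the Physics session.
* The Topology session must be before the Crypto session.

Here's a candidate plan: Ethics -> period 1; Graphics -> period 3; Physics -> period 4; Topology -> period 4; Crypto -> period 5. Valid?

Valid

The Graphics session must be before the Topology session — holds.
The Ethics session must be before the Physics session — holds.
The Physics session must be before the Crypto session — holds.
The Topology session must be before the Crypto session — holds.
Only 2 rooms are available per period — holds.
The Graphics session must be before the Physics session — holds.
The Ethics session must be before the Topology session — holds.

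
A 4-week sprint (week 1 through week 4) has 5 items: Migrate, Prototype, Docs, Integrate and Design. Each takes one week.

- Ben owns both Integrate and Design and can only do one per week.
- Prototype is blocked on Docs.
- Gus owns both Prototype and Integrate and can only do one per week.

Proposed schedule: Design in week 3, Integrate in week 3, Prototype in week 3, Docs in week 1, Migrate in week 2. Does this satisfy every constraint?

Prototype is blocked on Docs — holds.
Gus owns both Prototype and Integrate and can only do one per week — violated.
Ben owns both Integrate and Design and can only do one per week — violated.

Invalid. Gus owns both Prototype and Integrate and can only do one per week.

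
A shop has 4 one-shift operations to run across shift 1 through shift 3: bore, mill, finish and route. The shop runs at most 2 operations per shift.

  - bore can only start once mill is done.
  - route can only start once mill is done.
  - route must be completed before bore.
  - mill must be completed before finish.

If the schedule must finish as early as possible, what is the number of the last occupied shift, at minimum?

The precedence chain requires at least 3 distinct shifts.
With at most 2 per shift and 4 operations, at least 2 shifts are needed.
3 works (last occupied shift: shift 3): for example finish=shift 2, bore=shift 3, mill=shift 1, route=shift 2.

3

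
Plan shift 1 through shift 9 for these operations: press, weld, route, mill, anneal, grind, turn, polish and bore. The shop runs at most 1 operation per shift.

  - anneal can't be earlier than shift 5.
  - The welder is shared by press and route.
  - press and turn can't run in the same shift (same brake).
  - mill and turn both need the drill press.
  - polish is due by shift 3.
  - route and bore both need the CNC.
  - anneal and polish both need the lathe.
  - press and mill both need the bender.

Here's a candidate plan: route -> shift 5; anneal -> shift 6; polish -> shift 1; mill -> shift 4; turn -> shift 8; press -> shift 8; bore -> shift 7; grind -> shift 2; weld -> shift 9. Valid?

polish is due by shift 3 — holds.
route and bore both need the CNC — holds.
The welder is shared by press and route — holds.
The shop runs at most 1 operation per shift — violated.
anneal and polish both need the lathe — holds.
anneal can't be earlier than shift 5 — holds.
mill and turn both need the drill press — holds.
press and mill both need the bender — holds.
press and turn can't run in the same shift (same brake) — violated.

No. press and turn can't run in the same shift (same brake) is not satisfied.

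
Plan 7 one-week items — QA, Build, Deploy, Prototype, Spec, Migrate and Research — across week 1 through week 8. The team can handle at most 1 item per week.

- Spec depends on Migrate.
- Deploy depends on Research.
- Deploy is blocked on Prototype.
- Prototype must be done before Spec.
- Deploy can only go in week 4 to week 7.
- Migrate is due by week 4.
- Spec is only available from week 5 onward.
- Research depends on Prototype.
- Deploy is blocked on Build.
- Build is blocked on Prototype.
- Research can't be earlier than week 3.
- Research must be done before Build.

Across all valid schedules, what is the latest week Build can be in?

Precedence pushes Build to at least week 4; downstream work caps Build at week 6.
Build at week 6 is achievable: Prototype -> week 2; QA -> week 4; Migrate -> week 1; Spec -> week 5; Research -> week 3; Deploy -> week 7; Build -> week 6.

week 6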